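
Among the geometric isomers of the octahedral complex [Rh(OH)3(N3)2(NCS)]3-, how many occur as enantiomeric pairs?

0

Systematic placement gives 3 geometric isomers: OH mer, N3 trans; OH mer, N3 cis; OH fac, N3 cis.
Each arrangement has an internal mirror plane or centre of symmetry, so none is chiral.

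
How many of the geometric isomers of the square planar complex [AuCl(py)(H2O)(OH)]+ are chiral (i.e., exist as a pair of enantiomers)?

In a square planar complex each vertex has one trans partner and two cis neighbours.
There are 3 geometric isomers: (Cl/OH trans, H2O/py trans); (Cl/py trans, H2O/OH trans); (Cl/H2O trans, OH/py trans).
Each arrangement has an internal mirror plane or centre of symmetry, so none is chiral.

0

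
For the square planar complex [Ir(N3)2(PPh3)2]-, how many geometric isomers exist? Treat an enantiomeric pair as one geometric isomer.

In a square planar complex each vertex has one trans partner and two cis neighbours.
Working through the distinct placements yields 2 geometric isomers: N3 cis; N3 trans.

2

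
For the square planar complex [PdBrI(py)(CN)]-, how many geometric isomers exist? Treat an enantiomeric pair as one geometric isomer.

In a square planar complex each vertex has one trans partner and two cis neighbours.
Systematic placement gives 3 geometric isomers: (Br/I trans, CN/py trans); (Br/py trans, CN/I trans); (Br/CN trans, I/py trans).

3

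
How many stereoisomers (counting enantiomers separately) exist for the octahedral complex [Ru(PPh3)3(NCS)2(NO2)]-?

3

The six octahedral sites form three mutually perpendicular trans pairs.
Working through the distinct placements yields 3 geometric isomers: PPh3 mer, NCS trans; PPh3 mer, NCS cis; PPh3 fac, NCS cis.
Each arrangement has an internal mirror plane or centre of symmetry, so none is chiral.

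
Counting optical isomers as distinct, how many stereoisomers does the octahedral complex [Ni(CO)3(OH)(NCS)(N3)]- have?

5

The six octahedral sites form three mutually perpendicular trans pairs.
Working through the distinct placements yields 4 geometric isomers: CO mer (3 arrangements); CO fac (chiral).
One of these lacks any improper symmetry element and so occurs as an enantiomeric pair, giving 4 + 1 = 5 stereoisomers in total.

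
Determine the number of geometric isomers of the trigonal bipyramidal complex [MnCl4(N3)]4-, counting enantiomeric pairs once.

In a trigonal bipyramid the two axial positions differ from the three equatorial ones.
Systematic placement gives 2 geometric isomers: N3 equatorial; N3 axial.

2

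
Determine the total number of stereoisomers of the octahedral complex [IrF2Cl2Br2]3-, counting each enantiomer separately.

In an octahedral complex each vertex has one trans partner and four cis neighbours.
The distinct arrangements are (5 in all): F trans, Cl trans, Br trans; F cis, Cl cis, Br trans; F trans, Cl cis, Br cis; F cis, Cl cis, Br cis (chiral); F cis, Cl trans, Br cis.
One of these lacks any improper symmetry element and so occurs as an enantiomeric pair, giving 5 + 1 = 6 stereoisomers in total.

6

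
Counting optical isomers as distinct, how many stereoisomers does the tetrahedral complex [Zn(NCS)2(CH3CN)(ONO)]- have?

1

All four vertices of a tetrahedron are equivalent and mutually adjacent, so cis/trans isomerism cannot arise.
Only one geometric arrangement is possible.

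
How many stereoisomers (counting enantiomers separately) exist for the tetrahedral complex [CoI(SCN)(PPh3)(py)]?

All four vertices of a tetrahedron are equivalent and mutually adjacent, so cis/trans isomerism cannot arise.
Only one geometric arrangement is possible; it has no improper symmetry element, so it exists as a pair of enantiomers (2 stereoisomers).

2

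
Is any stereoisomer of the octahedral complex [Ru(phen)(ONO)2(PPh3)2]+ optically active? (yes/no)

The six octahedral sites form three mutually perpendicular trans pairs.
Each phen is bidentate and must span two cis positions.
There are 3 geometric isomers: ONO trans, PPh3 cis; ONO cis, PPh3 cis (chiral); ONO cis, PPh3 trans.
One of these lacks any improper symmetry element and so occurs as an enantiomeric pair, giving 3 + 1 = 4 stereoisomers in total.

yes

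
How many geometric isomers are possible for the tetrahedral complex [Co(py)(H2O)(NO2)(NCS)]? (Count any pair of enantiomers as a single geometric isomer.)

Only one geometric arrangement is possible; it has no improper symmetry element, so it exists as a pair of enantiomers (2 stereoisomers).

1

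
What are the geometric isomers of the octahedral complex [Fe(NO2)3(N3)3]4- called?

fac and mer

An octahedron has six vertices in three trans pairs; every non-trans pair is cis.
Systematic placement gives 2 geometric isomers: NO2 mer; NO2 fac.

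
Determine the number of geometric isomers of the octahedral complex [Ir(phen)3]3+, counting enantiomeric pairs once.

The six octahedral sites form three mutually perpendicular trans pairs.
Each phen is bidentate and must span two cis positions.
Only one geometric arrangement is possible; it has no improper symmetry element, so it exists as a pair of enantiomers (2 stereoisomers).

1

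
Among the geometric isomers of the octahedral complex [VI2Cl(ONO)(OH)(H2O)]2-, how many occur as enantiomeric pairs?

6

Placing the ligands in turn and identifying arrangements related by rotation or reflection leaves 9 distinct geometric isomers.
Of these, 6 lack any improper symmetry element and so occur as enantiomeric pairs, giving 9 + 6 = 15 stereoisomers in total.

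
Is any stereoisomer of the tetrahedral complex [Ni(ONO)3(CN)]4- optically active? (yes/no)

All four vertices of a tetrahedron are equivalent and mutually adjacent, so cis/trans isomerism cannot arise.
Only one geometric arrangement is possible.

no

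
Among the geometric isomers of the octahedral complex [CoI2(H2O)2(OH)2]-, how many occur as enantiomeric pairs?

1

The six octahedral sites form three mutually perpendicular trans pairs.
The distinct arrangements are (5 in all): I trans, H2O trans, OH trans; I cis, H2O trans, OH cis; I cis, H2O cis, OH trans; I cis, H2O cis, OH cis (chiral); I trans, H2O cis, OH cis.
One of these lacks any improper symmetry element and so occurs as an enantiomeric pair, giving 5 + 1 = 6 stereoisomers in total.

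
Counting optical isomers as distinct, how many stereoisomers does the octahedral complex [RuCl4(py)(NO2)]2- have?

2

An octahedron has six vertices in three trans pairs; every non-trans pair is cis.
The distinct arrangements are (2 in all): py and NO2 mutually trans; py and NO2 mutually cis.
Each arrangement has an internal mirror plane or centre of symmetry, so none is chiral.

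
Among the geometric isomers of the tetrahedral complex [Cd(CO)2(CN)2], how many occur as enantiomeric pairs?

0

In a tetrahedral complex all four positions are equivalent and every pair of ligands is adjacent — there is no cis/trans distinction.
Only one geometric arrangement is possible.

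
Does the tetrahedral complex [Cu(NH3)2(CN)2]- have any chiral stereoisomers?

no

In a tetrahedral complex all four positions are equivalent and every pair of ligands is adjacent — there is no cis/trans distinction.
Only one geometric arrangement is possible.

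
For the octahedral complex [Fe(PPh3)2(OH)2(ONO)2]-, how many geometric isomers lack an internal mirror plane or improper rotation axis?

An octahedron has six vertices in three trans pairs; every non-trans pair is cis.
The distinct arrangements are (5 in all): PPh3 trans, OH trans, ONO trans; PPh3 cis, OH trans, ONO cis; PPh3 trans, OH cis, ONO cis; PPh3 cis, OH cis, ONO cis (chiral); PPh3 cis, OH cis, ONO trans.
One of these lacks any improper symmetry element and so occurs as an enantiomeric pair, giving 5 + 1 = 6 stereoisomers in total.

1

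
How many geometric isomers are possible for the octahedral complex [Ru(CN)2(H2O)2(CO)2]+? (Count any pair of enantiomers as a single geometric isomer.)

5

An octahedron has six vertices in three trans pairs; every non-trans pair is cis.
There are 5 geometric isomers: CN trans, H2O trans, CO trans; CN trans, H2O cis, CO cis; CN cis, H2O trans, CO cis; CN cis, H2O cis, CO cis (chiral); CN cis, H2O cis, CO trans.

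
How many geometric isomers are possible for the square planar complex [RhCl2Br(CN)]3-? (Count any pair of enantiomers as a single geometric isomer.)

2

A square has two trans pairs of vertices; adjacent vertices are cis.
The distinct arrangements are (2 in all): Cl cis; Cl trans.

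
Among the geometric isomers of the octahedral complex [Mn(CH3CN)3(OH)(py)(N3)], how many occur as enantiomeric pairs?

An octahedron has six vertices in three trans pairs; every non-trans pair is cis.
Working through the distinct placements yields 4 geometric isomers: CH3CN mer (3 arrangements); CH3CN fac (chiral).
One of these lacks any improper symmetry element and so occurs as an enantiomeric pair, giving 4 + 1 = 5 stereoisomers in total.

1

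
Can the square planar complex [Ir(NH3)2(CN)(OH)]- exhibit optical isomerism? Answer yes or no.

no

In a square planar complex each vertex has one trans partner and two cis neighbours.
The distinct arrangements are (2 in all): NH3 cis; NH3 trans.
Each arrangement has an internal mirror plane or centre of symmetry, so none is chiral.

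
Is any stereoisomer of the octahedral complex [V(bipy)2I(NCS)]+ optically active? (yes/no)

yes

Each bipy is bidentate and must span two cis positions.
There are 2 geometric isomers: I and NCS mutually trans; I and NCS mutually cis (chiral).
One of these lacks any improper symmetry element and so occurs as an enantiomeric pair, giving 2 + 1 = 3 stereoisomers in total.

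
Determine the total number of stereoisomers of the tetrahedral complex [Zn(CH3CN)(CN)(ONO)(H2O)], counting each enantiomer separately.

2

All four vertices of a tetrahedron are equivalent and mutually adjacent, so cis/trans isomerism cannot arise.
Only one geometric arrangement is possible; it has no improper symmetry element, so it exists as a pair of enantiomers (2 stereoisomers).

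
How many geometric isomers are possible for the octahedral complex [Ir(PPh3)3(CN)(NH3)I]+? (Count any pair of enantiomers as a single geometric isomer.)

4

The six octahedral sites form three mutually perpendicular trans pairs.
The distinct arrangements are (4 in all): PPh3 mer (3 arrangements); PPh3 fac (chiral).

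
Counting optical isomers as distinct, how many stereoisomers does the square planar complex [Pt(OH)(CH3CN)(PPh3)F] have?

3

In a square planar complex each vertex has one trans partner and two cis neighbours.
The distinct arrangements are (3 in all): (CH3CN/OH trans, F/PPh3 trans); (CH3CN/PPh3 trans, F/OH trans); (CH3CN/F trans, OH/PPh3 trans).
Each arrangement has an internal mirror plane or centre of symmetry, so none is chiral.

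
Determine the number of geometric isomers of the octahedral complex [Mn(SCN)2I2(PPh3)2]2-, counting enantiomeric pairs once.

5

The distinct arrangements are (5 in all): SCN trans, I trans, PPh3 trans; SCN cis, I trans, PPh3 cis; SCN trans, I cis, PPh3 cis; SCN cis, I cis, PPh3 cis (chiral); SCN cis, I cis, PPh3 trans.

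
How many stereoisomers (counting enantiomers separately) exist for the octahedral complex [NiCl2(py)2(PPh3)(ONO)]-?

8

An octahedron has six vertices in three trans pairs; every non-trans pair is cis.
Working through the distinct placements yields 6 geometric isomers: Cl trans, py trans; Cl trans, py cis; Cl cis, py trans; Cl cis, py cis (3 arrangements, 2 chiral).
Of these, 2 lack any improper symmetry element and so occur as enantiomeric pairs, giving 6 + 2 = 8 stereoisomers in total.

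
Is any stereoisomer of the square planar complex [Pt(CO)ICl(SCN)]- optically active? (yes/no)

A square has two trans pairs of vertices; adjacent vertices are cis.
Working through the distinct placements yields 3 geometric isomers: (CO/I trans, Cl/SCN trans); (CO/SCN trans, Cl/I trans); (CO/Cl trans, I/SCN trans).
Each arrangement has an internal mirror plane or centre of symmetry, so none is chiral.

no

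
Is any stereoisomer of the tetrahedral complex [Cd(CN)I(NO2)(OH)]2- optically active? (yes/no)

In a tetrahedral complex all four positions are equivalent and every pair of ligands is adjacent — there is no cis/trans distinction.
Only one geometric arrangement is possible; it has no improper symmetry element, so it exists as a pair of enantiomers (2 stereoisomers).

yes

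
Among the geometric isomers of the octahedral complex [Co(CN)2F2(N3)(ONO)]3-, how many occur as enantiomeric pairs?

2

The six octahedral sites form three mutually perpendicular trans pairs.
There are 6 geometric isomers: CN trans, F trans; CN trans, F cis; CN cis, F cis (3 arrangements, 2 chiral); CN cis, F trans.
Of these, 2 lack any improper symmetry element and so occur as enantiomeric pairs, giving 6 + 2 = 8 stereoisomers in total.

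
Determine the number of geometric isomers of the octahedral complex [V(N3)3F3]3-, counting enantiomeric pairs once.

2

In an octahedral complex each vertex has one trans partner and four cis neighbours.
The distinct arrangements are (2 in all): N3 mer; N3 fac.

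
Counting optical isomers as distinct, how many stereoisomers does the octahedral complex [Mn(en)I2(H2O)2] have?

An octahedron has six vertices in three trans pairs; every non-trans pair is cis.
Each en is bidentate and must span two cis positions.
Systematic placement gives 3 geometric isomers: I cis, H2O trans; I cis, H2O cis (chiral); I trans, H2O cis.
One of these lacks any improper symmetry element and so occurs as an enantiomeric pair, giving 3 + 1 = 4 stereoisomers in total.

4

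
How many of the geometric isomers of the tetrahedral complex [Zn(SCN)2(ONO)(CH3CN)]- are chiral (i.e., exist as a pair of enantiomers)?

Only one geometric arrangement is possible.

0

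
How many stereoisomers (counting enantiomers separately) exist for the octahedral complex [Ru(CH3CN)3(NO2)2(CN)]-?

In an octahedral complex each vertex has one trans partner and four cis neighbours.
Working through the distinct placements yields 3 geometric isomers: CH3CN mer, NO2 trans; CH3CN mer, NO2 cis; CH3CN fac, NO2 cis.
Each arrangement has an internal mirror plane or centre of symmetry, so none is chiral.

3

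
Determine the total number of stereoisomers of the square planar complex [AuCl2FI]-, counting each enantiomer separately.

Working through the distinct placements yields 2 geometric isomers: Cl cis; Cl trans.
Each arrangement has an internal mirror plane or centre of symmetry, so none is chiral.

2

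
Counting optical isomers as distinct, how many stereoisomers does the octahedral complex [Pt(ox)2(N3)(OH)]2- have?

In an octahedral complex each vertex has one trans partner and four cis neighbours.
Each ox is bidentate and must span two cis positions.
The distinct arrangements are (2 in all): N3 and OH mutually trans; N3 and OH mutually cis (chiral).
One of these lacks any improper symmetry element and so occurs as an enantiomeric pair, giving 2 + 1 = 3 stereoisomers in total.

3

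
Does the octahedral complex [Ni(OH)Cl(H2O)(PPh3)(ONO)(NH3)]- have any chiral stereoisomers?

The six octahedral sites form three mutually perpendicular trans pairs.
Systematic enumeration (placing each ligand type in turn and discarding arrangements equivalent by rotation or reflection) gives 15 geometric isomers.
Of these, 15 lack any improper symmetry element and so occur as enantiomeric pairs, giving 15 + 15 = 30 stereoisomers in total.

yes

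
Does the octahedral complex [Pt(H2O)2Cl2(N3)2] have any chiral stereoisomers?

An octahedron has six vertices in three trans pairs; every non-trans pair is cis.
Working through the distinct placements yields 5 geometric isomers: H2O trans, Cl trans, N3 trans; H2O cis, Cl trans, N3 cis; H2O cis, Cl cis, N3 trans; H2O cis, Cl cis, N3 cis (chiral); H2O trans, Cl cis, N3 cis.
One of these lacks any improper symmetry element and so occurs as an enantiomeric pair, giving 5 + 1 = 6 stereoisomers in total.

yes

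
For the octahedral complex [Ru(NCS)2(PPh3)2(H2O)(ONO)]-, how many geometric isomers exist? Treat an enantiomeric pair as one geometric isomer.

6

Systematic placement gives 6 geometric isomers: NCS cis, PPh3 trans; NCS cis, PPh3 cis (3 arrangements, 2 chiral); NCS trans, PPh3 trans; NCS trans, PPh3 cis.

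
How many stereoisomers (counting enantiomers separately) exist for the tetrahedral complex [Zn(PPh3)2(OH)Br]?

1

Only one geometric arrangement is possible.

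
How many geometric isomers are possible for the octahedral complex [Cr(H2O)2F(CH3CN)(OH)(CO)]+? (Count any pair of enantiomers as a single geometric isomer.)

In an octahedral complex each vertex has one trans partner and four cis neighbours.
Exhaustive case analysis gives 9 geometric isomers.

9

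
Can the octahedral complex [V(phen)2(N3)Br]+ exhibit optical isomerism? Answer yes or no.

In an octahedral complex each vertex has one trans partner and four cis neighbours.
Each phen is bidentate and must span two cis positions.
There are 2 geometric isomers: N3 and Br mutually trans; N3 and Br mutually cis (chiral).
One of these lacks any improper symmetry element and so occurs as an enantiomeric pair, giving 2 + 1 = 3 stereoisomers in total.

yes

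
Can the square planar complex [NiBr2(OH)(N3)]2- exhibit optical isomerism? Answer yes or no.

Systematic placement gives 2 geometric isomers: Br cis; Br trans.
Each arrangement has an internal mirror plane or centre of symmetry, so none is chiral.

no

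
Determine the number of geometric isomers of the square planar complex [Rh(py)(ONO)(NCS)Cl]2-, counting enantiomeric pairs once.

In a square planar complex each vertex has one trans partner and two cis neighbours.
Working through the distinct placements yields 3 geometric isomers: (Cl/ONO trans, NCS/py trans); (Cl/py trans, NCS/ONO trans); (Cl/NCS trans, ONO/py trans).

3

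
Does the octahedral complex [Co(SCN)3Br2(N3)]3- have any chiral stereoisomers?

no

Working through the distinct placements yields 3 geometric isomers: SCN mer, Br trans; SCN mer, Br cis; SCN fac, Br cis.
Each arrangement has an internal mirror plane or centre of symmetry, so none is chiral.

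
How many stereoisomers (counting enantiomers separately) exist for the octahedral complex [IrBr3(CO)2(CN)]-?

3

The six octahedral sites form three mutually perpendicular trans pairs.
There are 3 geometric isomers: Br mer, CO trans; Br mer, CO cis; Br fac, CO cis.
Each arrangement has an internal mirror plane or centre of symmetry, so none is chiral.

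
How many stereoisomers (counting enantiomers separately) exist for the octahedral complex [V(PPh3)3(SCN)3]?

2

An octahedron has six vertices in three trans pairs; every non-trans pair is cis.
Systematic placement gives 2 geometric isomers: PPh3 mer; PPh3 fac.
Each arrangement has an internal mirror plane or centre of symmetry, so none is chiral.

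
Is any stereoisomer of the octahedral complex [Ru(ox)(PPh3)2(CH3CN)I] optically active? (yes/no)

Each ox is bidentate and must span two cis positions.
The distinct arrangements are (4 in all): PPh3 cis (3 arrangements, 2 chiral); PPh3 trans.
Of these, 2 lack any improper symmetry element and so occur as enantiomeric pairs, giving 4 + 2 = 6 stereoisomers in total.

yes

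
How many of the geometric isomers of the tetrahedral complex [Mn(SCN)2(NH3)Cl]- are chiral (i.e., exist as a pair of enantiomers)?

Only one geometric arrangement is possible.

0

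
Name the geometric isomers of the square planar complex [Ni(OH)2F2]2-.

cis and trans

Working through the distinct placements yields 2 geometric isomers: OH cis; OH trans.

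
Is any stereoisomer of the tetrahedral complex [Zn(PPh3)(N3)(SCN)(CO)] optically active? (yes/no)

In a tetrahedral complex all four positions are equivalent and every pair of ligands is adjacent — there is no cis/trans distinction.
Only one geometric arrangement is possible; it has no improper symmetry element, so it exists as a pair of enantiomers (2 stereoisomers).

yes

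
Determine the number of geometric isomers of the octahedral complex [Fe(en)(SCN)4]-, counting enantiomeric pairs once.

The six octahedral sites form three mutually perpendicular trans pairs.
Each en is bidentate and must span two cis positions.
Only one geometric arrangement is possible.

1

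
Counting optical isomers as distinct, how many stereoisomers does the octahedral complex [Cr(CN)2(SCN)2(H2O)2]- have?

6

The distinct arrangements are (5 in all): CN trans, SCN trans, H2O trans; CN trans, SCN cis, H2O cis; CN cis, SCN trans, H2O cis; CN cis, SCN cis, H2O cis (chiral); CN cis, SCN cis, H2O trans.
One of these lacks any improper symmetry element and so occurs as an enantiomeric pair, giving 5 + 1 = 6 stereoisomers in total.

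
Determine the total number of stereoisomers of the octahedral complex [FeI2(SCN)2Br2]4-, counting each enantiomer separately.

6

The six octahedral sites form three mutually perpendicular trans pairs.
There are 5 geometric isomers: I trans, SCN trans, Br trans; I cis, SCN cis, Br trans; I cis, SCN trans, Br cis; I cis, SCN cis, Br cis (chiral); I trans, SCN cis, Br cis.
One of these lacks any improper symmetry element and so occurs as an enantiomeric pair, giving 5 + 1 = 6 stereoisomers in total.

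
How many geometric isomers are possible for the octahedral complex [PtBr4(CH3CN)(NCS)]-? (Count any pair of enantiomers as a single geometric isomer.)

Systematic placement gives 2 geometric isomers: CH3CN and NCS mutually trans; CH3CN and NCS mutually cis.

2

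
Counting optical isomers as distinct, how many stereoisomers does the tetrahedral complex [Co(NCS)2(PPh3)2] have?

1

In a tetrahedral complex all four positions are equivalent and every pair of ligands is adjacent — there is no cis/trans distinction.
Only one geometric arrangement is possible.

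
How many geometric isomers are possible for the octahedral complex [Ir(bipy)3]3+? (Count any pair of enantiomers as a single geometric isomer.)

Each bipy is bidentate and must span two cis positions.
Only one geometric arrangement is possible; it has no improper symmetry element, so it exists as a pair of enantiomers (2 stereoisomers).

1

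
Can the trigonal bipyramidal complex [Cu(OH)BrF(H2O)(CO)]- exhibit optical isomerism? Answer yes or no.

A trigonal bipyramid has two axial and three equatorial sites, which are chemically inequivalent.
Exhaustive case analysis gives 10 geometric isomers.
Of these, 10 lack any improper symmetry element and so occur as enantiomeric pairs, giving 10 + 10 = 20 stereoisomers in total.

yes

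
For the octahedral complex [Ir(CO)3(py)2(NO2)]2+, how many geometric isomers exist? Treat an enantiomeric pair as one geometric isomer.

An octahedron has six vertices in three trans pairs; every non-trans pair is cis.
There are 3 geometric isomers: CO mer, py trans; CO mer, py cis; CO fac, py cis.

3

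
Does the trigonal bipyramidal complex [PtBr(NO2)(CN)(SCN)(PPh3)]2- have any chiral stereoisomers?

yes

In a trigonal bipyramid the two axial positions differ from the three equatorial ones.
Exhaustive case analysis gives 10 geometric isomers.
Of these, 10 lack any improper symmetry element and so occur as enantiomeric pairs, giving 10 + 10 = 20 stereoisomers in total.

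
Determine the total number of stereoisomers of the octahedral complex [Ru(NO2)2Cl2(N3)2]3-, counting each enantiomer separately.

There are 5 geometric isomers: NO2 trans, Cl trans, N3 trans; NO2 cis, Cl trans, N3 cis; NO2 trans, Cl cis, N3 cis; NO2 cis, Cl cis, N3 cis (chiral); NO2 cis, Cl cis, N3 trans.
One of these lacks any improper symmetry element and so occurs as an enantiomeric pair, giving 5 + 1 = 6 stereoisomers in total.

6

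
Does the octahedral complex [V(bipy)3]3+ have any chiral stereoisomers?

yes

Each bipy is bidentate and must span two cis positions.
Only one geometric arrangement is possible; it has no improper symmetry element, so it exists as a pair of enantiomers (2 stereoisomers).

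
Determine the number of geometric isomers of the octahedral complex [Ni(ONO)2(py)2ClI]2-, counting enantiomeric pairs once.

Working through the distinct placements yields 6 geometric isomers: ONO trans, py trans; ONO cis, py cis (3 arrangements, 2 chiral); ONO cis, py trans; ONO trans, py cis.

6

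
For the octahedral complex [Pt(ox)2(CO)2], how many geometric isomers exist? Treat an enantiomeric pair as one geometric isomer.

Each ox is bidentate and must span two cis positions.
The distinct arrangements are (2 in all): CO trans; CO cis (chiral).

2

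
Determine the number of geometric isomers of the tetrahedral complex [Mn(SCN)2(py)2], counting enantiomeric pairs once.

1

Only one geometric arrangement is possible.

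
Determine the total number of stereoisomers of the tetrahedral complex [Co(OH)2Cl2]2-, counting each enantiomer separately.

All four vertices of a tetrahedron are equivalent and mutually adjacent, so cis/trans isomerism cannot arise.
Only one geometric arrangement is possible.

1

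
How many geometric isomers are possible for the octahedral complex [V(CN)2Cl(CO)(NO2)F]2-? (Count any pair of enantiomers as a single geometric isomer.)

An octahedron has six vertices in three trans pairs; every non-trans pair is cis.
Exhaustive case analysis gives 9 geometric isomers.

9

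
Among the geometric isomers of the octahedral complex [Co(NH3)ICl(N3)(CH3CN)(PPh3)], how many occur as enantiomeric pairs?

An octahedron has six vertices in three trans pairs; every non-trans pair is cis.
Exhaustive case analysis gives 15 geometric isomers.
Of these, 15 lack any improper symmetry element and so occur as enantiomeric pairs, giving 15 + 15 = 30 stereoisomers in total.

15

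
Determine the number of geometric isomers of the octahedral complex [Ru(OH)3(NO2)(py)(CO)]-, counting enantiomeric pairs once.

In an octahedral complex each vertex has one trans partner and four cis neighbours.
The distinct arrangements are (4 in all): OH mer (3 arrangements); OH fac (chiral).

4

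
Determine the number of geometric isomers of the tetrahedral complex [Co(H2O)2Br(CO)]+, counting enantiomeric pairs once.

Only one geometric arrangement is possible.

1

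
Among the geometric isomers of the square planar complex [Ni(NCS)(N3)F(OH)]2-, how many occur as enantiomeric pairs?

In a square planar complex each vertex has one trans partner and two cis neighbours.
Systematic placement gives 3 geometric isomers: (F/NCS trans, N3/OH trans); (F/OH trans, N3/NCS trans); (F/N3 trans, NCS/OH trans).
Each arrangement has an internal mirror plane or centre of symmetry, so none is chiral.

0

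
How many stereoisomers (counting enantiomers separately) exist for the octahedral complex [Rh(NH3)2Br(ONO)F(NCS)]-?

The six octahedral sites form three mutually perpendicular trans pairs.
Exhaustive case analysis gives 9 geometric isomers.
Of these, 6 lack any improper symmetry element and so occur as enantiomeric pairs, giving 9 + 6 = 15 stereoisomers in total.

15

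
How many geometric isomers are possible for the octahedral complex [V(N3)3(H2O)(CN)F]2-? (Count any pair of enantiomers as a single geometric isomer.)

An octahedron has six vertices in three trans pairs; every non-trans pair is cis.
Working through the distinct placements yields 4 geometric isomers: N3 mer (3 arrangements); N3 fac (chiral).

4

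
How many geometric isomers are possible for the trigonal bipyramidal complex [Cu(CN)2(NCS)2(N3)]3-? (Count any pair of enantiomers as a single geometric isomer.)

Systematic enumeration (placing each ligand type in turn and discarding arrangements equivalent by rotation or reflection) gives 5 geometric isomers.

5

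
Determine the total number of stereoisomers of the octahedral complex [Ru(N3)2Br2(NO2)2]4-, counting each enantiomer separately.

The six octahedral sites form three mutually perpendicular trans pairs.
There are 5 geometric isomers: N3 trans, Br trans, NO2 trans; N3 cis, Br trans, NO2 cis; N3 cis, Br cis, NO2 trans; N3 cis, Br cis, NO2 cis (chiral); N3 trans, Br cis, NO2 cis.
One of these lacks any improper symmetry element and so occurs as an enantiomeric pair, giving 5 + 1 = 6 stereoisomers in total.

6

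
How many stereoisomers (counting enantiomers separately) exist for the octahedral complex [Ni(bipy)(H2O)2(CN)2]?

An octahedron has six vertices in three trans pairs; every non-trans pair is cis.
Each bipy is bidentate and must span two cis positions.
Working through the distinct placements yields 3 geometric isomers: H2O cis, CN trans; H2O cis, CN cis (chiral); H2O trans, CN cis.
One of these lacks any improper symmetry element and so occurs as an enantiomeric pair, giving 3 + 1 = 4 stereoisomers in total.

4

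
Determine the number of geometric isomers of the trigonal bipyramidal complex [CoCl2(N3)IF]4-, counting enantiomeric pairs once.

7

In a trigonal bipyramid the two axial positions differ from the three equatorial ones.
Systematic enumeration (placing each ligand type in turn and discarding arrangements equivalent by rotation or reflection) gives 7 geometric isomers.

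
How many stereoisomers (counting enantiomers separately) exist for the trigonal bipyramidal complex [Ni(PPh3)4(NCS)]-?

A trigonal bipyramid has two axial and three equatorial sites, which are chemically inequivalent.
Working through the distinct placements yields 2 geometric isomers: NCS axial; NCS equatorial.
Each arrangement has an internal mirror plane or centre of symmetry, so none is chiral.

2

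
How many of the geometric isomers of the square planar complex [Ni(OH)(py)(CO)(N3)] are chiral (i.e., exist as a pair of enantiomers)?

A square has two trans pairs of vertices; adjacent vertices are cis.
The distinct arrangements are (3 in all): (CO/OH trans, N3/py trans); (CO/py trans, N3/OH trans); (CO/N3 trans, OH/py trans).
Each arrangement has an internal mirror plane or centre of symmetry, so none is chiral.

0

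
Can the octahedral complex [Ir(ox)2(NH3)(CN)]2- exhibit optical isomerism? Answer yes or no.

In an octahedral complex each vertex has one trans partner and four cis neighbours.
Each ox is bidentate and must span two cis positions.
There are 2 geometric isomers: NH3 and CN mutually trans; NH3 and CN mutually cis (chiral).
One of these lacks any improper symmetry element and so occurs as an enantiomeric pair, giving 2 + 1 = 3 stereoisomers in total.

yes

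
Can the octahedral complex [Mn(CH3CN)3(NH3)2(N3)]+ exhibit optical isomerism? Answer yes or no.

The six octahedral sites form three mutually perpendicular trans pairs.
There are 3 geometric isomers: CH3CN mer, NH3 trans; CH3CN mer, NH3 cis; CH3CN fac, NH3 cis.
Each arrangement has an internal mirror plane or centre of symmetry, so none is chiral.

no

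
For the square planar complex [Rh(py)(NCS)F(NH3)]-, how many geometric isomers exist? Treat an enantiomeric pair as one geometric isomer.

A square has two trans pairs of vertices; adjacent vertices are cis.
There are 3 geometric isomers: (F/NH3 trans, NCS/py trans); (F/py trans, NCS/NH3 trans); (F/NCS trans, NH3/py trans).

3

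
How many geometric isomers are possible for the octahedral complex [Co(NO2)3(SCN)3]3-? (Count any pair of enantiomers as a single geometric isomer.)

2

The six octahedral sites form three mutually perpendicular trans pairs.
Working through the distinct placements yields 2 geometric isomers: NO2 mer; NO2 fac.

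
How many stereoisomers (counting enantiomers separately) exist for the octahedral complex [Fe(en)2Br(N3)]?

3

In an octahedral complex each vertex has one trans partner and four cis neighbours.
Each en is bidentate and must span two cis positions.
The distinct arrangements are (2 in all): Br and N3 mutually trans; Br and N3 mutually cis (chiral).
One of these lacks any improper symmetry element and so occurs as an enantiomeric pair, giving 2 + 1 = 3 stereoisomers in total.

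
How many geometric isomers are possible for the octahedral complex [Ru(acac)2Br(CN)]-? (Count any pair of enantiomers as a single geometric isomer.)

2

Each acac is bidentate and must span two cis positions.
There are 2 geometric isomers: Br and CN mutually trans; Br and CN mutually cis (chiral).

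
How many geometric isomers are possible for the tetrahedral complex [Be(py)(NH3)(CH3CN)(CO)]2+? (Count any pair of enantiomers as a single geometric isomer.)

1

Only one geometric arrangement is possible; it has no improper symmetry element, so it exists as a pair of enantiomers (2 stereoisomers).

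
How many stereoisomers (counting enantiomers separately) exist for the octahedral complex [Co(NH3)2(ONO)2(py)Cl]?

8

In an octahedral complex each vertex has one trans partner and four cis neighbours.
Working through the distinct placements yields 6 geometric isomers: NH3 cis, ONO cis (3 arrangements, 2 chiral); NH3 cis, ONO trans; NH3 trans, ONO cis; NH3 trans, ONO trans.
Of these, 2 lack any improper symmetry element and so occur as enantiomeric pairs, giving 6 + 2 = 8 stereoisomers in total.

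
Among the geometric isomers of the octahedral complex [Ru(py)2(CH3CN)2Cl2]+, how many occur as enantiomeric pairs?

1

An octahedron has six vertices in three trans pairs; every non-trans pair is cis.
The distinct arrangements are (5 in all): py trans, CH3CN trans, Cl trans; py cis, CH3CN trans, Cl cis; py trans, CH3CN cis, Cl cis; py cis, CH3CN cis, Cl cis (chiral); py cis, CH3CN cis, Cl trans.
One of these lacks any improper symmetry element and so occurs as an enantiomeric pair, giving 5 + 1 = 6 stereoisomers in total.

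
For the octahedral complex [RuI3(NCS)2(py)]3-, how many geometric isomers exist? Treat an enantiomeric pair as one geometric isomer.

3

The six octahedral sites form three mutually perpendicular trans pairs.
Systematic placement gives 3 geometric isomers: I mer, NCS cis; I mer, NCS trans; I fac, NCS cis.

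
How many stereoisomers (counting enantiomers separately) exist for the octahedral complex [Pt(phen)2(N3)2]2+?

3

An octahedron has six vertices in three trans pairs; every non-trans pair is cis.
Each phen is bidentate and must span two cis positions.
Working through the distinct placements yields 2 geometric isomers: N3 trans; N3 cis (chiral).
One of these lacks any improper symmetry element and so occurs as an enantiomeric pair, giving 2 + 1 = 3 stereoisomers in total.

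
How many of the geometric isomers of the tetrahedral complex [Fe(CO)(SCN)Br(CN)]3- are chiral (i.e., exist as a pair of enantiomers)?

All four vertices of a tetrahedron are equivalent and mutually adjacent, so cis/trans isomerism cannot arise.
Only one geometric arrangement is possible; it has no improper symmetry element, so it exists as a pair of enantiomers (2 stereoisomers).

1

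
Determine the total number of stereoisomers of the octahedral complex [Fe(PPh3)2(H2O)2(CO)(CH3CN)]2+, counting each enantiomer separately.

An octahedron has six vertices in three trans pairs; every non-trans pair is cis.
Systematic placement gives 6 geometric isomers: PPh3 trans, H2O trans; PPh3 cis, H2O cis (3 arrangements, 2 chiral); PPh3 trans, H2O cis; PPh3 cis, H2O trans.
Of these, 2 lack any improper symmetry element and so occur as enantiomeric pairs, giving 6 + 2 = 8 stereoisomers in total.

8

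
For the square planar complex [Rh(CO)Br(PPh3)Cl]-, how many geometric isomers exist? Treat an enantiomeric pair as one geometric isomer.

3

In a square planar complex each vertex has one trans partner and two cis neighbours.
Systematic placement gives 3 geometric isomers: (Br/Cl trans, CO/PPh3 trans); (Br/PPh3 trans, CO/Cl trans); (Br/CO trans, Cl/PPh3 trans).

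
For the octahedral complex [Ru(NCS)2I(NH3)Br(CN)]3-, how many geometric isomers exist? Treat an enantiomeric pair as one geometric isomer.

9

An octahedron has six vertices in three trans pairs; every non-trans pair is cis.
Placing the ligands in turn and identifying arrangements related by rotation or reflection leaves 9 distinct geometric isomers.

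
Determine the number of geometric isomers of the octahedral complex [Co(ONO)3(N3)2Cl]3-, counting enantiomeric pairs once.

The six octahedral sites form three mutually perpendicular trans pairs.
There are 3 geometric isomers: ONO mer, N3 cis; ONO mer, N3 trans; ONO fac, N3 cis.

3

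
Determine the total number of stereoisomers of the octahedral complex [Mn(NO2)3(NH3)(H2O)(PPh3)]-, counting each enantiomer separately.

5

An octahedron has six vertices in three trans pairs; every non-trans pair is cis.
Systematic placement gives 4 geometric isomers: NO2 mer (3 arrangements); NO2 fac (chiral).
One of these lacks any improper symmetry element and so occurs as an enantiomeric pair, giving 4 + 1 = 5 stereoisomers in total.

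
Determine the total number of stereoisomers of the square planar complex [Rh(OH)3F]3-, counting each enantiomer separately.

1

In a square planar complex each vertex has one trans partner and two cis neighbours.
Only one geometric arrangement is possible.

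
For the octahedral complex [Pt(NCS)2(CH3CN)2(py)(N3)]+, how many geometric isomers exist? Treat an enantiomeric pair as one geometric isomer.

There are 6 geometric isomers: NCS cis, CH3CN trans; NCS trans, CH3CN trans; NCS cis, CH3CN cis (3 arrangements, 2 chiral); NCS trans, CH3CN cis.

6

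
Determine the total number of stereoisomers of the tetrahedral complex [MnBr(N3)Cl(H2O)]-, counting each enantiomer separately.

Only one geometric arrangement is possible; it has no improper symmetry element, so it exists as a pair of enantiomers (2 stereoisomers).

2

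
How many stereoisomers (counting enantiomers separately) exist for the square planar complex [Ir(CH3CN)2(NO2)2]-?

A square has two trans pairs of vertices; adjacent vertices are cis.
There are 2 geometric isomers: CH3CN cis; CH3CN trans.
Each arrangement has an internal mirror plane or centre of symmetry, so none is chiral.

2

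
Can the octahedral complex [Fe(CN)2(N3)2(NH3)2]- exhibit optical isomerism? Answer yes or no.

In an octahedral complex each vertex has one trans partner and four cis neighbours.
Systematic placement gives 5 geometric isomers: CN trans, N3 trans, NH3 trans; CN trans, N3 cis, NH3 cis; CN cis, N3 cis, NH3 trans; CN cis, N3 cis, NH3 cis (chiral); CN cis, N3 trans, NH3 cis.
One of these lacks any improper symmetry element and so occurs as an enantiomeric pair, giving 5 + 1 = 6 stereoisomers in total.

yes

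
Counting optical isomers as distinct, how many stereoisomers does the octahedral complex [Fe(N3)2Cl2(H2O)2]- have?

Systematic placement gives 5 geometric isomers: N3 trans, Cl trans, H2O trans; N3 cis, Cl trans, H2O cis; N3 trans, Cl cis, H2O cis; N3 cis, Cl cis, H2O cis (chiral); N3 cis, Cl cis, H2O trans.
One of these lacks any improper symmetry element and so occurs as an enantiomeric pair, giving 5 + 1 = 6 stereoisomers in total.

6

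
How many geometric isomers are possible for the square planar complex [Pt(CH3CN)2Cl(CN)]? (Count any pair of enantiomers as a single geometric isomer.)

2

A square has two trans pairs of vertices; adjacent vertices are cis.
The distinct arrangements are (2 in all): CH3CN cis; CH3CN trans.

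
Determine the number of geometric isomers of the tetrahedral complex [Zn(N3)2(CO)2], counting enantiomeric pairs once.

In a tetrahedral complex all four positions are equivalent and every pair of ligands is adjacent — there is no cis/trans distinction.
Only one geometric arrangement is possible.

1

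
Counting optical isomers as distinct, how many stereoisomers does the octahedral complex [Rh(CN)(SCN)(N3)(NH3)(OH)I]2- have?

In an octahedral complex each vertex has one trans partner and four cis neighbours.
Systematic enumeration (placing each ligand type in turn and discarding arrangements equivalent by rotation or reflection) gives 15 geometric isomers.
Of these, 15 lack any improper symmetry element and so occur as enantiomeric pairs, giving 15 + 15 = 30 stereoisomers in total.

30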